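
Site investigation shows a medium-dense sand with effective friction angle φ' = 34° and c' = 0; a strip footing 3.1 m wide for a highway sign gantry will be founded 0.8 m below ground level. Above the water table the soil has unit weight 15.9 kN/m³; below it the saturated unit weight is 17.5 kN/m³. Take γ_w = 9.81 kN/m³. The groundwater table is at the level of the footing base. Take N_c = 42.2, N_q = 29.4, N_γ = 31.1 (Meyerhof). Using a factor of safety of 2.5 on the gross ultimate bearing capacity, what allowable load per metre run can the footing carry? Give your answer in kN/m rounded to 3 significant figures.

≈ 923 kN/m

q = γ·D_f = 15.9 × 0.8 = 12.72 kPa.
For the ½γBN_γ term take γ' = 17.5 − 9.81 = 7.69 kN/m³ (soil below base is submerged).
q·N_q = 12.72 × 29.4 = 373.97 kPa
0.5·γ·B·N_γ = 0.5 × 7.69 × 3.1 × 31.1 = 370.7 kPa
q_ult = 373.97 + 370.7 = 744.66 kPa.
Gross allowable pressure q_all = 744.66 / 2.5 = 297.87 kPa.
Allowable wall load = q_all × B = 297.87 × 3.1 = 923.38 kN per metre run.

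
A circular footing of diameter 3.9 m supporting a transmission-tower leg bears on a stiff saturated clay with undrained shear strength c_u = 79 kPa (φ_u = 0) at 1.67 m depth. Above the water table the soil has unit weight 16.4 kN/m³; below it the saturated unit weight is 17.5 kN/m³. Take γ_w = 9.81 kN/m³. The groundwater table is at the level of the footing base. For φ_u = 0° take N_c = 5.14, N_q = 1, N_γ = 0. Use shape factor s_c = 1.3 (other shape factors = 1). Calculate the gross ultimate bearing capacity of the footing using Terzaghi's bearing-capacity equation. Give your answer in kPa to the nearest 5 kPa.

q = γ·D_f = 16.4 × 1.67 = 27.388 kPa.
c·N_c·s_c = 79 × 5.14 × 1.3 = 527.88 kPa
q·N_q = 27.388 × 1 = 27.388 kPa
q_ult = 527.88 + 27.388 = 555.27 kPa.

q_ult ≈ 555 kPa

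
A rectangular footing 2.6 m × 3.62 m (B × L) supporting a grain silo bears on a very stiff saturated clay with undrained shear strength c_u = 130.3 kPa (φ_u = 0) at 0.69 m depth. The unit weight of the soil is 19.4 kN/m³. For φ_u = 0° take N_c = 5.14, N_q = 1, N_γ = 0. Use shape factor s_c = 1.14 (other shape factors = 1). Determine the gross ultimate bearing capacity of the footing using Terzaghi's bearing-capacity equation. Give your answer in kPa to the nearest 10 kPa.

q = γ·D_f = 19.4 × 0.69 = 13.386 kPa.
c·N_c·s_c = 130.3 × 5.14 × 1.14 = 763.51 kPa
q·N_q = 13.386 × 1 = 13.386 kPa
q_ult = 763.51 + 13.386 = 776.89 kPa.

q_ult ≈ 780 kPa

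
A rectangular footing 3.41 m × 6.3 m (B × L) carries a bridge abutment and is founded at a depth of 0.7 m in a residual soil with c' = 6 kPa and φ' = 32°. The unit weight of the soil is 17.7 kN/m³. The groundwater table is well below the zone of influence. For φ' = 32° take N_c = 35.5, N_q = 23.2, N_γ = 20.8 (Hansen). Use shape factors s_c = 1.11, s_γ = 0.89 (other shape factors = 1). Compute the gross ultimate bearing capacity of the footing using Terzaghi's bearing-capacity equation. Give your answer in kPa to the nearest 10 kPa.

Effective surcharge at the founding depth q = γ·D_f = 17.7 × 0.7 = 12.39 kPa.
q_ult = c·N_c·s_c + q·N_q + 0.5·γ·B·N_γ·s_γ
     = 6 × 35.5 × 1.11 + 12.39 × 23.2 + 0.5 × 17.7 × 3.41 × 20.8 × 0.89
     = 236.43 + 287.45 + 558.66 = 1082.5 kPa.

q_ult ≈ 1080 kPa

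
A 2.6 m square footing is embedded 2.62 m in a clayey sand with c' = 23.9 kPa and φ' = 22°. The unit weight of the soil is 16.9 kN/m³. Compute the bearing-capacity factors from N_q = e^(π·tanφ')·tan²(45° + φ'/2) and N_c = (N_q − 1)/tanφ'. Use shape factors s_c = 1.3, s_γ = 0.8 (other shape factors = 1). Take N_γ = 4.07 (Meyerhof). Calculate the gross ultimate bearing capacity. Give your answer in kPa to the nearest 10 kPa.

tan22° = 0.404, so N_q = e^(π×0.404)·tan²(56°) = 3.558 × 2.198 = 7.82.
N_c = (7.82 − 1)/tan22° = 16.88.
Overburden at base level: q = 16.9 × 2.62 = 44.278 kPa.
Cohesion term c·N_c·s_c = 23.9 × 16.883 × 1.3 = 524.55 kPa; surcharge term q·N_q = 44.278 × 7.8211 = 346.3 kPa; self-weight term 0.5·γ·B·N_γ·s_γ = 0.5 × 16.9 × 2.6 × 4.07 × 0.8 = 71.534 kPa.
q_ult = 524.55 + 346.3 + 71.534 = 942.39 kPa.

q_ult ≈ 940 kPa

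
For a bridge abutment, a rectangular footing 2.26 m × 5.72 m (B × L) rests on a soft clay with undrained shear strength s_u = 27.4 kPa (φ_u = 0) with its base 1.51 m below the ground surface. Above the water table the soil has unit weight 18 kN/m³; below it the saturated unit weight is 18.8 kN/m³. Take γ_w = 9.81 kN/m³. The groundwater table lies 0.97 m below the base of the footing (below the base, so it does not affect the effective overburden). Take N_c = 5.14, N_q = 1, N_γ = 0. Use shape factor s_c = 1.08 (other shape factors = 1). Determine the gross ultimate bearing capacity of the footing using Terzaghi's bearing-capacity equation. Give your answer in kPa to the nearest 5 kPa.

q_ult ≈ 180 kPa

Overburden at base level: q = 18 × 1.51 = 27.18 kPa.
Cohesion term c·N_c·s_c = 27.4 × 5.14 × 1.08 = 152.1 kPa; surcharge term q·N_q = 27.18 × 1 = 27.18 kPa.
q_ult = 152.1 + 27.18 = 179.28 kPa.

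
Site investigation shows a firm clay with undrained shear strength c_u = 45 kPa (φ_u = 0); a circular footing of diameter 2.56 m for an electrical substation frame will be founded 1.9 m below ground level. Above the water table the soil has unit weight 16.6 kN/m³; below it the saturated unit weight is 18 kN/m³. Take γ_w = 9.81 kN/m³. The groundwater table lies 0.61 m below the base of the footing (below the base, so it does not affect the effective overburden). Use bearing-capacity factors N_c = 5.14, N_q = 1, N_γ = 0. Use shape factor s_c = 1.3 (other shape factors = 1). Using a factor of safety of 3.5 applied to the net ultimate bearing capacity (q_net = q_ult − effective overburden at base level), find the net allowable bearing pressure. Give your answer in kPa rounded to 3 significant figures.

q_all(net) ≈ 85.9 kPa

Effective surcharge at the founding depth q = γ·D_f = 16.6 × 1.9 = 31.54 kPa.
q_ult = c·N_c·s_c + q·N_q
     = 45 × 5.14 × 1.3 + 31.54 × 1
     = 300.69 + 31.54 = 332.23 kPa.
Net ultimate: q_net = 332.23 − 31.54 = 300.69 kPa.
q_all(net) = 300.69 / 3.5 = 85.911 kPa.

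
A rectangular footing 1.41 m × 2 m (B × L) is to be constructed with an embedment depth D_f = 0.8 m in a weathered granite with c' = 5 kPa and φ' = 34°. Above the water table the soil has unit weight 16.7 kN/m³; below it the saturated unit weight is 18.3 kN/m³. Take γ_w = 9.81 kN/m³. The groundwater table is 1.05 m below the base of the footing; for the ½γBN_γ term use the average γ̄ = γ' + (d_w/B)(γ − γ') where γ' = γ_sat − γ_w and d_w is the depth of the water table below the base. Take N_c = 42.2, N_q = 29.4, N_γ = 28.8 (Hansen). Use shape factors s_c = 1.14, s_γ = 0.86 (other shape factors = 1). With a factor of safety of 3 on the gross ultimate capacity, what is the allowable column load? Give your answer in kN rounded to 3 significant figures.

Overburden at base level: q = 16.7 × 0.8 = 13.36 kPa.
The water table is 1.05 m below the base (< B = 1.41 m), so the ½γBN_γ term uses γ̄ = γ' + (d_w/B)(γ − γ') = 8.49 + (1.05/1.41)(16.7 − 8.49) = 14.604 kN/m³.
Cohesion term c·N_c·s_c = 5 × 42.2 × 1.14 = 240.54 kPa; surcharge term q·N_q = 13.36 × 29.4 = 392.78 kPa; self-weight term 0.5·γ·B·N_γ·s_γ = 0.5 × 14.604 × 1.41 × 28.8 × 0.86 = 255 kPa.
q_ult = 240.54 + 392.78 + 255 = 888.33 kPa.
Gross allowable pressure q_all = 888.33 / 3 = 296.11 kPa.
Footing area = 2.82 m², so allowable column load = 296.11 × 2.82 = 835.03 kN.

P_all ≈ 835 kN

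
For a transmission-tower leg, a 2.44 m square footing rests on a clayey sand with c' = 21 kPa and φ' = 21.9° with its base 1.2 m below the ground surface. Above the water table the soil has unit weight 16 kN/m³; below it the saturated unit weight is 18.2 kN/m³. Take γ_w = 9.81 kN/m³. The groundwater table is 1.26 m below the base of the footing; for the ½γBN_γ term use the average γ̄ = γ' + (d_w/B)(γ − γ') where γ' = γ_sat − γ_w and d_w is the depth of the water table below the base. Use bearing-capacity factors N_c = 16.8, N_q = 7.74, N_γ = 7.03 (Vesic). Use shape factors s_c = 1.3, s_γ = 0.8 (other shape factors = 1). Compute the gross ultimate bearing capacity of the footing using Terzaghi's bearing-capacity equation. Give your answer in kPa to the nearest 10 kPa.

Effective surcharge at the founding depth q = γ·D_f = 16 × 1.2 = 19.2 kPa.
With d_w = 1.26 m < B, γ̄ = 8.39 + (1.26/2.44) × (16 − 8.39) = 12.32 kN/m³.
q_ult = c·N_c·s_c + q·N_q + 0.5·γ·B·N_γ·s_γ
     = 21 × 16.8 × 1.3 + 19.2 × 7.74 + 0.5 × 12.32 × 2.44 × 7.03 × 0.8
     = 458.64 + 148.61 + 84.529 = 691.78 kPa.

q_ult ≈ 690 kPa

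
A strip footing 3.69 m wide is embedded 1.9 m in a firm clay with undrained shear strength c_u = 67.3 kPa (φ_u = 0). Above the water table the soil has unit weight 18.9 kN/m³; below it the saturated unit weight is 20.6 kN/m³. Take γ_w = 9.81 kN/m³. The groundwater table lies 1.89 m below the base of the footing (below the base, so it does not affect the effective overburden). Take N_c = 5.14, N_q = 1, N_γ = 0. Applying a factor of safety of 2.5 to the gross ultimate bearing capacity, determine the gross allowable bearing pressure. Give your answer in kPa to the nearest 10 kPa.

q_all ≈ 150 kPa

Effective surcharge at the founding depth q = γ·D_f = 18.9 × 1.9 = 35.91 kPa.
q_ult = c·N_c + q·N_q
     = 67.3 × 5.14 + 35.91 × 1
     = 345.92 + 35.91 = 381.83 kPa.
q_all = q_ult / FS = 381.83 / 2.5 = 152.73 kPa.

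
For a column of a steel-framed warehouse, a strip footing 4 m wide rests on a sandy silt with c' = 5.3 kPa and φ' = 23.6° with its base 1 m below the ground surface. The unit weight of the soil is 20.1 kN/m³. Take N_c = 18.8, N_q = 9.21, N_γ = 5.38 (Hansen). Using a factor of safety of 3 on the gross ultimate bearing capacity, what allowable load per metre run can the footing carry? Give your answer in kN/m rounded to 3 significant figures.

≈ 668 kN/m

Overburden at base level: q = 20.1 × 1 = 20.1 kPa.
Cohesion term c·N_c = 5.3 × 18.8 = 99.64 kPa; surcharge term q·N_q = 20.1 × 9.21 = 185.12 kPa; self-weight term 0.5·γ·B·N_γ = 0.5 × 20.1 × 4 × 5.38 = 216.28 kPa.
q_ult = 99.64 + 185.12 + 216.28 = 501.04 kPa.
Gross allowable pressure q_all = 501.04 / 3 = 167.01 kPa.
Allowable wall load = q_all × B = 167.01 × 4 = 668.05 kN per metre run.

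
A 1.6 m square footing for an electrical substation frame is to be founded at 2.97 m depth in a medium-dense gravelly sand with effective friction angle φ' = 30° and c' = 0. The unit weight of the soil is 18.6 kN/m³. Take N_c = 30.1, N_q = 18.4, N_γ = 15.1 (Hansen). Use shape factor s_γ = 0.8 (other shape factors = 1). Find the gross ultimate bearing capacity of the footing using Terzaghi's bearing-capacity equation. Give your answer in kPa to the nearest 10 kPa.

q_ult ≈ 1200 kPa

q = γ·D_f = 18.6 × 2.97 = 55.242 kPa.
q·N_q = 55.242 × 18.4 = 1016.5 kPa
0.5·γ·B·N_γ·s_γ = 0.5 × 18.6 × 1.6 × 15.1 × 0.8 = 179.75 kPa
q_ult = 1016.5 + 179.75 = 1196.2 kPa.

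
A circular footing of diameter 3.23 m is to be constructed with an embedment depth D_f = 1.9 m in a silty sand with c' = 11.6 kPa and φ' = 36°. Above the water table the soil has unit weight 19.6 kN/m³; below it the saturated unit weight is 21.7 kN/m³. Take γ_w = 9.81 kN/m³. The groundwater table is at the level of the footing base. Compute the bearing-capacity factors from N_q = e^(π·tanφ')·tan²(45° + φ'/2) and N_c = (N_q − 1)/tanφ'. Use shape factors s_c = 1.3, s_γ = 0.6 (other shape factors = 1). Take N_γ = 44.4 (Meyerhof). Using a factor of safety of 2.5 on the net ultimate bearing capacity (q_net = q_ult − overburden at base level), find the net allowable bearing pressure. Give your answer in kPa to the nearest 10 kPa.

q_all(net) ≈ 1060 kPa

N_q = e^(π·tan36°)·tan²(63°) = 37.75; N_c = (N_q − 1)/tanφ' = 50.59.
q = γ·D_f = 19.6 × 1.9 = 37.24 kPa.
For the ½γBN_γ term take γ' = 21.7 − 9.81 = 11.89 kN/m³ (soil below base is submerged).
c·N_c·s_c = 11.6 × 50.585 × 1.3 = 762.83 kPa
q·N_q = 37.24 × 37.752 = 1405.9 kPa
0.5·γ·B·N_γ·s_γ = 0.5 × 11.89 × 3.23 × 44.4 × 0.6 = 511.55 kPa
q_ult = 762.83 + 1405.9 + 511.55 = 2680.3 kPa.
q_net = 2680.3 − 37.24 = 2643 kPa.
q_all(net) = 2643 / 2.5 = 1057.2 kPa.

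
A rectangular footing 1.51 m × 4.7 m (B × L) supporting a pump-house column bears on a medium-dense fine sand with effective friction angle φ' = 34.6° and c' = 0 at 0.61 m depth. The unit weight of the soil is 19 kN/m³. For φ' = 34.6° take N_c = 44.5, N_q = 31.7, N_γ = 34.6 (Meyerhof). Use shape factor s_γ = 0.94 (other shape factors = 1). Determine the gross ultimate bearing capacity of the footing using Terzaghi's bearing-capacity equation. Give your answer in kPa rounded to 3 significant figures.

Overburden at base level: q = 19 × 0.61 = 11.59 kPa.
Surcharge term q·N_q = 11.59 × 31.7 = 367.4 kPa; self-weight term 0.5·γ·B·N_γ·s_γ = 0.5 × 19 × 1.51 × 34.6 × 0.94 = 466.56 kPa.
q_ult = 367.4 + 466.56 = 833.96 kPa.

q_ult ≈ 834 kPa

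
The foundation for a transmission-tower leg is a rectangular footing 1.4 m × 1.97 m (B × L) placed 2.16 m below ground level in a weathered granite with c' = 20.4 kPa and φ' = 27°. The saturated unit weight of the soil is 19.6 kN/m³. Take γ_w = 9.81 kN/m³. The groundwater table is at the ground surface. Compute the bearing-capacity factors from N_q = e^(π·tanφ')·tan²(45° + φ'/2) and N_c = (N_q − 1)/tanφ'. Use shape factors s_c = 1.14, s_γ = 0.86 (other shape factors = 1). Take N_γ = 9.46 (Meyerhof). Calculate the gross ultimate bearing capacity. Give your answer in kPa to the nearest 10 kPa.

q_ult ≈ 890 kPa

tan27° = 0.5095, so N_q = e^(π×0.5095)·tan²(58.5°) = 4.957 × 2.663 = 13.2.
N_c = (13.2 − 1)/tan27° = 23.94.
With the water table at the surface the whole profile is submerged: γ' = 19.6 − 9.81 = 9.79 kN/m³, so q = γ'·D_f = 21.146 kPa; the same γ' applies in the ½γBN_γ term.
q_ult = c·N_c·s_c + q·N_q + 0.5·γ·B·N_γ·s_γ
     = 20.4 × 23.942 × 1.14 + 21.146 × 13.199 + 0.5 × 9.79 × 1.4 × 9.46 × 0.86
     = 556.8 + 279.11 + 55.753 = 891.67 kPa.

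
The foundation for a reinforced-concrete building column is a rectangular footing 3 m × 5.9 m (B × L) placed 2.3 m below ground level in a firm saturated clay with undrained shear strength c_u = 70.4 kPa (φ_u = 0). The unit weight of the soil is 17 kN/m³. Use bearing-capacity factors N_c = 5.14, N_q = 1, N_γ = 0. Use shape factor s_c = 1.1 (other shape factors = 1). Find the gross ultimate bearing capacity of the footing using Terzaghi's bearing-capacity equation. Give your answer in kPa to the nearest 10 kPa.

Overburden at base level: q = 17 × 2.3 = 39.1 kPa.
Cohesion term c·N_c·s_c = 70.4 × 5.14 × 1.1 = 398.04 kPa; surcharge term q·N_q = 39.1 × 1 = 39.1 kPa.
q_ult = 398.04 + 39.1 = 437.14 kPa.

q_ult ≈ 440 kPa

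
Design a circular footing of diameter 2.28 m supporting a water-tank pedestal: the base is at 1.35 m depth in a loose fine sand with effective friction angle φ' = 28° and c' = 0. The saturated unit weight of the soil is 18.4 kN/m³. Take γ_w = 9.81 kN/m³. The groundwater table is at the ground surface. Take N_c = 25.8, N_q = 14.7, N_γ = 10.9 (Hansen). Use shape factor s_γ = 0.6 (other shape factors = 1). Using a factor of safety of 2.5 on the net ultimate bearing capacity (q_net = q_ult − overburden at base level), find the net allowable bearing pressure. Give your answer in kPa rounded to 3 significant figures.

With the water table at the surface the whole profile is submerged: γ' = 18.4 − 9.81 = 8.59 kN/m³, so q = γ'·D_f = 11.596 kPa; the same γ' applies in the ½γBN_γ term.
q_ult = q·N_q + 0.5·γ·B·N_γ·s_γ
     = 11.596 × 14.7 + 0.5 × 8.59 × 2.28 × 10.9 × 0.6
     = 170.47 + 64.044 = 234.51 kPa.
q_net = 234.51 − 11.596 = 222.92 kPa.
q_all(net) = 222.92 / 2.5 = 89.166 kPa.

q_all(net) ≈ 89.2 kPa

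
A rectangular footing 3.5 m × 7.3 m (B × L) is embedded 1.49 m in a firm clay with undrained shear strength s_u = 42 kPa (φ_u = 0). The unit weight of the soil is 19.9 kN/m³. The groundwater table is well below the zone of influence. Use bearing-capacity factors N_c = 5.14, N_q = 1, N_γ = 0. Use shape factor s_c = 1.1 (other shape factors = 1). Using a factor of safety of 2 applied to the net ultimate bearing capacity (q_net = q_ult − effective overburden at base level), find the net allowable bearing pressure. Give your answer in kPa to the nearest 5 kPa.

q_all(net) ≈ 120 kPa

Overburden at base level: q = 19.9 × 1.49 = 29.651 kPa.
Cohesion term c·N_c·s_c = 42 × 5.14 × 1.1 = 237.47 kPa; surcharge term q·N_q = 29.651 × 1 = 29.651 kPa.
q_ult = 237.47 + 29.651 = 267.12 kPa.
Net ultimate: q_net = 267.12 − 29.651 = 237.47 kPa.
q_all(net) = 237.47 / 2 = 118.73 kPa.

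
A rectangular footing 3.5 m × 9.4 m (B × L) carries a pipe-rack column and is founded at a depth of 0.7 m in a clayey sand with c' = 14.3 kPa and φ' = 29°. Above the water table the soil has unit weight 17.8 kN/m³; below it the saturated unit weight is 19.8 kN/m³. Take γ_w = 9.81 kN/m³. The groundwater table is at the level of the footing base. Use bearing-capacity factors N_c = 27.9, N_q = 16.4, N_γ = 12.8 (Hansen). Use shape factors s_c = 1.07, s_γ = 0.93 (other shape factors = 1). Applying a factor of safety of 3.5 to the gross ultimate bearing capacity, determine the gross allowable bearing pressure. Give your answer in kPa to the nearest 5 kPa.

q = γ·D_f = 17.8 × 0.7 = 12.46 kPa.
For the ½γBN_γ term take γ' = 19.8 − 9.81 = 9.99 kN/m³ (soil below base is submerged).
c·N_c·s_c = 14.3 × 27.9 × 1.07 = 426.9 kPa
q·N_q = 12.46 × 16.4 = 204.34 kPa
0.5·γ·B·N_γ·s_γ = 0.5 × 9.99 × 3.5 × 12.8 × 0.93 = 208.11 kPa
q_ult = 426.9 + 204.34 + 208.11 = 839.35 kPa.
q_all = q_ult / FS = 839.35 / 3.5 = 239.82 kPa.

q_all ≈ 240 kPa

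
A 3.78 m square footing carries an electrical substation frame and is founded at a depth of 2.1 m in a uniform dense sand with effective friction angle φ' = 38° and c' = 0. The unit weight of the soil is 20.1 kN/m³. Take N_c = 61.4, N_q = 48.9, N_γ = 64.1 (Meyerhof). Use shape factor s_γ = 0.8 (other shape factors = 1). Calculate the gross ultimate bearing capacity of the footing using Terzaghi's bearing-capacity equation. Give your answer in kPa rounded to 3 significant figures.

q = γ·D_f = 20.1 × 2.1 = 42.21 kPa.
q·N_q = 42.21 × 48.9 = 2064.1 kPa
0.5·γ·B·N_γ·s_γ = 0.5 × 20.1 × 3.78 × 64.1 × 0.8 = 1948.1 kPa
q_ult = 2064.1 + 1948.1 = 4012.1 kPa.

q_ult ≈ 4010 kPa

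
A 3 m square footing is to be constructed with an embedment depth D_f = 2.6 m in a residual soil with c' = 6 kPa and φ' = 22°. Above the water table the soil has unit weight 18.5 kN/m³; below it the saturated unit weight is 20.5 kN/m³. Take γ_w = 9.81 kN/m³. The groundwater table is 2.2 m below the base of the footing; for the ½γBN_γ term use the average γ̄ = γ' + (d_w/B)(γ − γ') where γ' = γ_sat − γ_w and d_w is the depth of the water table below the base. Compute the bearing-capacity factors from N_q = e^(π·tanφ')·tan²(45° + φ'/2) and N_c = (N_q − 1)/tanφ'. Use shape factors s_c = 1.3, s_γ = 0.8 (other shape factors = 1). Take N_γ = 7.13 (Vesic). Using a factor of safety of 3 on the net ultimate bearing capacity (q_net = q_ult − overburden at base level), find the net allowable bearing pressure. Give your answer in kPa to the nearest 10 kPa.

N_q = e^(π·tan22°)·tan²(56°) = 7.82; N_c = (N_q − 1)/tanφ' = 16.88.
Effective surcharge at the founding depth q = γ·D_f = 18.5 × 2.6 = 48.1 kPa.
With d_w = 2.2 m < B, γ̄ = 10.69 + (2.2/3) × (18.5 − 10.69) = 16.417 kN/m³.
q_ult = c·N_c·s_c + q·N_q + 0.5·γ·B·N_γ·s_γ
     = 6 × 16.883 × 1.3 + 48.1 × 7.8211 + 0.5 × 16.417 × 3 × 7.13 × 0.8
     = 131.69 + 376.2 + 140.47 = 648.35 kPa.
q_net = 648.35 − 48.1 = 600.25 kPa.
q_all(net) = 600.25 / 3 = 200.08 kPa.

q_all(net) ≈ 200 kPa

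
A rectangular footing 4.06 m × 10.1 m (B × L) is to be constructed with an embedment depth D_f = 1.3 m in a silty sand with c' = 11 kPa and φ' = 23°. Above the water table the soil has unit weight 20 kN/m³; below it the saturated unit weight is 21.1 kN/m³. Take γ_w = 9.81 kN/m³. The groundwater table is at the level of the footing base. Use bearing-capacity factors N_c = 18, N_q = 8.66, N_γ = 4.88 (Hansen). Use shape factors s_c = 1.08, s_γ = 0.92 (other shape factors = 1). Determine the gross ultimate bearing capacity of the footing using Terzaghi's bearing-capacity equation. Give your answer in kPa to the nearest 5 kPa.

Overburden at base level: q = 20 × 1.3 = 26 kPa.
Below the base the soil is submerged, so the ½γBN_γ term uses γ' = 21.1 − 9.81 = 11.29 kN/m³.
Cohesion term c·N_c·s_c = 11 × 18 × 1.08 = 213.84 kPa; surcharge term q·N_q = 26 × 8.66 = 225.16 kPa; self-weight term 0.5·γ·B·N_γ·s_γ = 0.5 × 11.29 × 4.06 × 4.88 × 0.92 = 102.9 kPa.
q_ult = 213.84 + 225.16 + 102.9 = 541.9 kPa.

q_ult ≈ 540 kPa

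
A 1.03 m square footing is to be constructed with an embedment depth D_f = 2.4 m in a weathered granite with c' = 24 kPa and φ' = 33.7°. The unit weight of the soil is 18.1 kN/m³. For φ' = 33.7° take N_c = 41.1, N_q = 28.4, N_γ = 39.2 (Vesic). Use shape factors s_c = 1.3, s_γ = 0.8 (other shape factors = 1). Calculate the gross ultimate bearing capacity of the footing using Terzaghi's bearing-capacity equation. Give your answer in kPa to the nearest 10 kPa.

Effective surcharge at the founding depth q = γ·D_f = 18.1 × 2.4 = 43.44 kPa.
q_ult = c·N_c·s_c + q·N_q + 0.5·γ·B·N_γ·s_γ
     = 24 × 41.1 × 1.3 + 43.44 × 28.4 + 0.5 × 18.1 × 1.03 × 39.2 × 0.8
     = 1282.3 + 1233.7 + 292.32 = 2808.3 kPa.

q_ult ≈ 2810 kPa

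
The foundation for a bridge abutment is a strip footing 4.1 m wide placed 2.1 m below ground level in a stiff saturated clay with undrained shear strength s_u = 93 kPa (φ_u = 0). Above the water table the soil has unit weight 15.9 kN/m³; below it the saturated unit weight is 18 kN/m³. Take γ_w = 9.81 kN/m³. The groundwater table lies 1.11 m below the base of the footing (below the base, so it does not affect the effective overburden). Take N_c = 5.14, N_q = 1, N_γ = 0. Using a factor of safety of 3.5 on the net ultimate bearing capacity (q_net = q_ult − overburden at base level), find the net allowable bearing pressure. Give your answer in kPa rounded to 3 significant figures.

q_all(net) ≈ 137 kPa

Overburden at base level: q = 15.9 × 2.1 = 33.39 kPa.
Cohesion term c·N_c = 93 × 5.14 = 478.02 kPa; surcharge term q·N_q = 33.39 × 1 = 33.39 kPa.
q_ult = 478.02 + 33.39 = 511.41 kPa.
q_net = 511.41 − 33.39 = 478.02 kPa.
q_all(net) = 478.02 / 3.5 = 136.58 kPa.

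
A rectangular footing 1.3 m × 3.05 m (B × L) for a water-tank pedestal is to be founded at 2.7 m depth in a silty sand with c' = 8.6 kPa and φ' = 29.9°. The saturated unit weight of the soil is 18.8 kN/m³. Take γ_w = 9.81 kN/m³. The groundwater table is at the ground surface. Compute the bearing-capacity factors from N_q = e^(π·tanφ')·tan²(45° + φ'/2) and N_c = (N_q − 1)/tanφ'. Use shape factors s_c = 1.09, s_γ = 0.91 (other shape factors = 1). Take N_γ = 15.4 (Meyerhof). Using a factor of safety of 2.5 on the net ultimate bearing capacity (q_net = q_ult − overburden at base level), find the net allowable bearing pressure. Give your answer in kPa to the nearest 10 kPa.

q_all(net) ≈ 310 kPa

N_q = e^(π·tan29.9°)·tan²(59.95°) = 18.19; N_c = (N_q − 1)/tanφ' = 29.9.
With the water table at the surface the whole profile is submerged: γ' = 18.8 − 9.81 = 8.99 kN/m³, so q = γ'·D_f = 24.273 kPa; the same γ' applies in the ½γBN_γ term.
q_ult = c·N_c·s_c + q·N_q + 0.5·γ·B·N_γ·s_γ
     = 8.6 × 29.901 × 1.09 + 24.273 × 18.194 + 0.5 × 8.99 × 1.3 × 15.4 × 0.91
     = 280.29 + 441.62 + 81.891 = 803.8 kPa.
q_net = 803.8 − 24.273 = 779.53 kPa.
q_all(net) = 779.53 / 2.5 = 311.81 kPa.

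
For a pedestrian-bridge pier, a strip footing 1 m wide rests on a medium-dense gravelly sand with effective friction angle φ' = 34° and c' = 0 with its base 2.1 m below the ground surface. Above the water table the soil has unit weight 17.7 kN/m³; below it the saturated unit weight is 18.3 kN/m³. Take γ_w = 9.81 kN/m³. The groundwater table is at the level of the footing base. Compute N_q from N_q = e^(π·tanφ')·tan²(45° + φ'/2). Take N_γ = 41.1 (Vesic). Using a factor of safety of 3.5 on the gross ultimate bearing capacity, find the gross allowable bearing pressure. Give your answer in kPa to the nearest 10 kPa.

q_all ≈ 360 kPa

N_q = e^(π·tan34°)·tan²(62°) = 29.44.
Effective surcharge at the founding depth q = γ·D_f = 17.7 × 2.1 = 37.17 kPa.
The water table coincides with the base, so in the self-weight term γ → γ' = 8.49 kN/m³.
q_ult = q·N_q + 0.5·γ·B·N_γ
     = 37.17 × 29.44 + 0.5 × 8.49 × 1 × 41.1
     = 1094.3 + 174.47 = 1268.7 kPa.
q_all = 1268.7 / 3.5 = 362.5 kPa.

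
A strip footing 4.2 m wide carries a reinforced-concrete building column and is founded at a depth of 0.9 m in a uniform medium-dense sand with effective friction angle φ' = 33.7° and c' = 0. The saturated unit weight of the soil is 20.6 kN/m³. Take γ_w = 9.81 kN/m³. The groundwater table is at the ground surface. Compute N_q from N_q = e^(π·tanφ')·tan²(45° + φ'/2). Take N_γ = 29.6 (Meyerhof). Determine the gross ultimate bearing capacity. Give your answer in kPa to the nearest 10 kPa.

q_ult ≈ 950 kPa

tan33.7° = 0.6669, so N_q = e^(π×0.6669)·tan²(61.85°) = 8.127 × 3.493 = 28.39.
γ' = 20.6 − 9.81 = 10.79 kN/m³ (submerged throughout). q = 10.79 × 0.9 = 9.711 kPa; the same γ' applies in the ½γBN_γ term.
q·N_q = 9.711 × 28.386 = 275.65 kPa
0.5·γ·B·N_γ = 0.5 × 10.79 × 4.2 × 29.6 = 670.71 kPa
q_ult = 275.65 + 670.71 = 946.36 kPa.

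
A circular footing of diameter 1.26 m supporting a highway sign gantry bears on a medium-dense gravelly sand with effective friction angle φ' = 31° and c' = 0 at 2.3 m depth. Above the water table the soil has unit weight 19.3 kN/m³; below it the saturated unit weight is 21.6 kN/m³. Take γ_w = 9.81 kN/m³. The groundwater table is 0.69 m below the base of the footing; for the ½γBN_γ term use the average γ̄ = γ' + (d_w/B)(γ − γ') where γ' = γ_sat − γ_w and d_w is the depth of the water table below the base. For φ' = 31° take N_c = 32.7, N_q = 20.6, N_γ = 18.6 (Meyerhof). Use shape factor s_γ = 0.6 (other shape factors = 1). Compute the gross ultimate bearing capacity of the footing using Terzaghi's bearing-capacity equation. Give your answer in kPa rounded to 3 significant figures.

q_ult ≈ 1030 kPa

Effective surcharge at the founding depth q = γ·D_f = 19.3 × 2.3 = 44.39 kPa.
With d_w = 0.69 m < B, γ̄ = 11.79 + (0.69/1.26) × (19.3 − 11.79) = 15.903 kN/m³.
q_ult = q·N_q + 0.5·γ·B·N_γ·s_γ
     = 44.39 × 20.6 + 0.5 × 15.903 × 1.26 × 18.6 × 0.6
     = 914.43 + 111.81 = 1026.2 kPa.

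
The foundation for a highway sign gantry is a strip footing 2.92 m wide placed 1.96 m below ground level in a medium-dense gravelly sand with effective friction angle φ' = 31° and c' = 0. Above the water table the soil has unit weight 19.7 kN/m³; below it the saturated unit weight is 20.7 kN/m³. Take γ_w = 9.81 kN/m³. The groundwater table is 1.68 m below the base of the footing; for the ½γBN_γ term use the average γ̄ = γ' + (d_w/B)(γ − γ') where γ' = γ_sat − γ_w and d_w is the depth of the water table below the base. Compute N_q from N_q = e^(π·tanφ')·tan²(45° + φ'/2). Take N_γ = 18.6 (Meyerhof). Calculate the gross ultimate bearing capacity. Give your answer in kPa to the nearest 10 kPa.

tan31° = 0.6009, so N_q = e^(π×0.6009)·tan²(60.5°) = 6.604 × 3.124 = 20.63.
q = γ·D_f = 19.7 × 1.96 = 38.612 kPa.
γ' = 10.89 kN/m³; averaging over the depth B below the base, γ̄ = γ' + (d_w/B)(γ − γ') = 15.959 kN/m³.
q·N_q = 38.612 × 20.631 = 796.6 kPa
0.5·γ·B·N_γ = 0.5 × 15.959 × 2.92 × 18.6 = 433.38 kPa
q_ult = 796.6 + 433.38 = 1230 kPa.

q_ult ≈ 1230 kPa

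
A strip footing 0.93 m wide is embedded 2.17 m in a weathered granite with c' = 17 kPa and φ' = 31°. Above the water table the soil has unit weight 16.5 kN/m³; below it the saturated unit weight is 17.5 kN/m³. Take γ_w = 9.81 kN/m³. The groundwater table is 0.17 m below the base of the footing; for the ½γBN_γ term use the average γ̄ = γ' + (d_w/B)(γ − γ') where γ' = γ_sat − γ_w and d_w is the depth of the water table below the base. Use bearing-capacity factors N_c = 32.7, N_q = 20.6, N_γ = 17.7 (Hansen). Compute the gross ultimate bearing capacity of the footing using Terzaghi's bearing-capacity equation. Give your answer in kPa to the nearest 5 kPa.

q = γ·D_f = 16.5 × 2.17 = 35.805 kPa.
γ' = 7.69 kN/m³; averaging over the depth B below the base, γ̄ = γ' + (d_w/B)(γ − γ') = 9.3004 kN/m³.
c·N_c = 17 × 32.7 = 555.9 kPa
q·N_q = 35.805 × 20.6 = 737.58 kPa
0.5·γ·B·N_γ = 0.5 × 9.3004 × 0.93 × 17.7 = 76.547 kPa
q_ult = 555.9 + 737.58 + 76.547 = 1370 kPa.

q_ult ≈ 1370 kPa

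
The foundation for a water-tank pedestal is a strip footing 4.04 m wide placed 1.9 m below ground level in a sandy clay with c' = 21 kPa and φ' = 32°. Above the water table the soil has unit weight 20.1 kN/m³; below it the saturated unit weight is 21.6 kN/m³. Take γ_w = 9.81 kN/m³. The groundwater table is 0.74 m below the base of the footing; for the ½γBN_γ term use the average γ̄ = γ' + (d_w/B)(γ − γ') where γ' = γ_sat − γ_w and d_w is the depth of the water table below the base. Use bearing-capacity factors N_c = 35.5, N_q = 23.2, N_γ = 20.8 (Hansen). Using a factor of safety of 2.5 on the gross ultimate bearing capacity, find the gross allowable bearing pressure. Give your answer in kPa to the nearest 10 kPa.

q_all ≈ 880 kPa

Overburden at base level: q = 20.1 × 1.9 = 38.19 kPa.
The water table is 0.74 m below the base (< B = 4.04 m), so the ½γBN_γ term uses γ̄ = γ' + (d_w/B)(γ − γ') = 11.79 + (0.74/4.04)(20.1 − 11.79) = 13.312 kN/m³.
Cohesion term c·N_c = 21 × 35.5 = 745.5 kPa; surcharge term q·N_q = 38.19 × 23.2 = 886.01 kPa; self-weight term 0.5·γ·B·N_γ = 0.5 × 13.312 × 4.04 × 20.8 = 559.32 kPa.
q_ult = 745.5 + 886.01 + 559.32 = 2190.8 kPa.
q_all = 2190.8 / 2.5 = 876.33 kPa.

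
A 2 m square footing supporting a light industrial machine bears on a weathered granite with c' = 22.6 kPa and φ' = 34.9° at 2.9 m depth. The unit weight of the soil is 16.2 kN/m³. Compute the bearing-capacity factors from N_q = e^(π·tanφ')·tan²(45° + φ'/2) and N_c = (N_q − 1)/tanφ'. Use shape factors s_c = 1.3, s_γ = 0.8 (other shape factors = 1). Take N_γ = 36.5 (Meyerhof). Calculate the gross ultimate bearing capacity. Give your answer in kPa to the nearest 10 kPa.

tan34.9° = 0.6976, so N_q = e^(π×0.6976)·tan²(62.45°) = 8.95 × 3.674 = 32.89.
N_c = (32.89 − 1)/tan34.9° = 45.71.
Overburden at base level: q = 16.2 × 2.9 = 46.98 kPa.
Cohesion term c·N_c·s_c = 22.6 × 45.706 × 1.3 = 1342.8 kPa; surcharge term q·N_q = 46.98 × 32.885 = 1544.9 kPa; self-weight term 0.5·γ·B·N_γ·s_γ = 0.5 × 16.2 × 2 × 36.5 × 0.8 = 473.04 kPa.
q_ult = 1342.8 + 1544.9 + 473.04 = 3360.8 kPa.

q_ult ≈ 3360 kPa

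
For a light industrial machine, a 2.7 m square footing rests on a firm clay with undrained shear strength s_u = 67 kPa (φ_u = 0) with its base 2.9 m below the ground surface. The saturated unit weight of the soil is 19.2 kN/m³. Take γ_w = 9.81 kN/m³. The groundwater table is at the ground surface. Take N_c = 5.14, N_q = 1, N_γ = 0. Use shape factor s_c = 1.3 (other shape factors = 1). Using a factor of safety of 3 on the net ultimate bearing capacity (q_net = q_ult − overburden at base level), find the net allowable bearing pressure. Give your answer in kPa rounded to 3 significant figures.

q_all(net) ≈ 149 kPa

With the water table at the surface the whole profile is submerged: γ' = 19.2 − 9.81 = 9.39 kN/m³, so q = γ'·D_f = 27.231 kPa.
q_ult = c·N_c·s_c + q·N_q
     = 67 × 5.14 × 1.3 + 27.231 × 1
     = 447.69 + 27.231 = 474.93 kPa.
q_net = 474.93 − 27.231 = 447.69 kPa.
q_all(net) = 447.69 / 3 = 149.23 kPa.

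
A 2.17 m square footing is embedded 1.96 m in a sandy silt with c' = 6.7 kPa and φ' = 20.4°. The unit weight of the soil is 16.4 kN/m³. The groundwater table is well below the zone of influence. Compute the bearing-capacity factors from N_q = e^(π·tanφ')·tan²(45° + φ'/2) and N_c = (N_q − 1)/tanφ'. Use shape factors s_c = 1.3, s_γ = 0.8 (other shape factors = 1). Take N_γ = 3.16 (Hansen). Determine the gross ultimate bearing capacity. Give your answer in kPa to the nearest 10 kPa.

q_ult ≈ 390 kPa

tan20.4° = 0.3719, so N_q = e^(π×0.3719)·tan²(55.2°) = 3.217 × 2.07 = 6.66.
N_c = (6.66 − 1)/tan20.4° = 15.22.
Overburden at base level: q = 16.4 × 1.96 = 32.144 kPa.
Cohesion term c·N_c·s_c = 6.7 × 15.217 × 1.3 = 132.54 kPa; surcharge term q·N_q = 32.144 × 6.6591 = 214.05 kPa; self-weight term 0.5·γ·B·N_γ·s_γ = 0.5 × 16.4 × 2.17 × 3.16 × 0.8 = 44.983 kPa.
q_ult = 132.54 + 214.05 + 44.983 = 391.57 kPa.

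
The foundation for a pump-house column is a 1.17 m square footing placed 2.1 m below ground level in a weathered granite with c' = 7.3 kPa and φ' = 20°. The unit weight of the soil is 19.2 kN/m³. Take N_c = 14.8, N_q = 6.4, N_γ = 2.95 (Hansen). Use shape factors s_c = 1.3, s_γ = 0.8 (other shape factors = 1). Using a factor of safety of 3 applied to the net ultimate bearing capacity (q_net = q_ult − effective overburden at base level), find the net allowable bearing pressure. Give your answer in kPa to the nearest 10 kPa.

q_all(net) ≈ 130 kPa

q = γ·D_f = 19.2 × 2.1 = 40.32 kPa.
c·N_c·s_c = 7.3 × 14.8 × 1.3 = 140.45 kPa
q·N_q = 40.32 × 6.4 = 258.05 kPa
0.5·γ·B·N_γ·s_γ = 0.5 × 19.2 × 1.17 × 2.95 × 0.8 = 26.508 kPa
q_ult = 140.45 + 258.05 + 26.508 = 425.01 kPa.
Net ultimate: q_net = 425.01 − 40.32 = 384.69 kPa.
q_all(net) = 384.69 / 3 = 128.23 kPa.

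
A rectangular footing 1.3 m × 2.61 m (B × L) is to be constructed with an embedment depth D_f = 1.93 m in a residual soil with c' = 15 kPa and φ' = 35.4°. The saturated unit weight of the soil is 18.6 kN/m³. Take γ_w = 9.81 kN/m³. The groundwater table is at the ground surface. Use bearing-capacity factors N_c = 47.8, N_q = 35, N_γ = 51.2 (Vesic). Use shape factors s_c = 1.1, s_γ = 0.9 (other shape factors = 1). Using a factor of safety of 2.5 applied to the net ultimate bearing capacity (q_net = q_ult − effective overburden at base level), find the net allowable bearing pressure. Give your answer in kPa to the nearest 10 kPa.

q_all(net) ≈ 650 kPa

γ' = 18.6 − 9.81 = 8.79 kN/m³ (submerged throughout). q = 8.79 × 1.93 = 16.965 kPa; the same γ' applies in the ½γBN_γ term.
c·N_c·s_c = 15 × 47.8 × 1.1 = 788.7 kPa
q·N_q = 16.965 × 35 = 593.76 kPa
0.5·γ·B·N_γ·s_γ = 0.5 × 8.79 × 1.3 × 51.2 × 0.9 = 263.28 kPa
q_ult = 788.7 + 593.76 + 263.28 = 1645.7 kPa.
Net ultimate: q_net = 1645.7 − 16.965 = 1628.8 kPa.
q_all(net) = 1628.8 / 2.5 = 651.51 kPa.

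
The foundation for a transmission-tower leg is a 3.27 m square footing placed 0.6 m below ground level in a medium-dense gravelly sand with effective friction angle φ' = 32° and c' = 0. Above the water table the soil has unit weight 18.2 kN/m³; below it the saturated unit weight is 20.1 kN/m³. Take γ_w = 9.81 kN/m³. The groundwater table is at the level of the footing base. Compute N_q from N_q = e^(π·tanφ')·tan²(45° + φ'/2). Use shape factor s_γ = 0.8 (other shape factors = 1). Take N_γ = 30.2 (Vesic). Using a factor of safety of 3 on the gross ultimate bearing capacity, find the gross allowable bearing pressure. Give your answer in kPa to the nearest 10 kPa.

N_q = e^(π·tan32°)·tan²(61°) = 23.18.
q = γ·D_f = 18.2 × 0.6 = 10.92 kPa.
For the ½γBN_γ term take γ' = 20.1 − 9.81 = 10.29 kN/m³ (soil below base is submerged).
q·N_q = 10.92 × 23.177 = 253.09 kPa
0.5·γ·B·N_γ·s_γ = 0.5 × 10.29 × 3.27 × 30.2 × 0.8 = 406.47 kPa
q_ult = 253.09 + 406.47 = 659.56 kPa.
q_all = 659.56 / 3 = 219.85 kPa.

q_all ≈ 220 kPa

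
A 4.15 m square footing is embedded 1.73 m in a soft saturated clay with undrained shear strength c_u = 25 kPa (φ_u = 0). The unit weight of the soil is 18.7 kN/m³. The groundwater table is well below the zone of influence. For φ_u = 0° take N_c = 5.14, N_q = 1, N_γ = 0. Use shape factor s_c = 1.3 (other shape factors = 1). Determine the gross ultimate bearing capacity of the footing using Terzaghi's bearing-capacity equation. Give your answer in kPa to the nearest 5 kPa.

q_ult ≈ 200 kPa

q = γ·D_f = 18.7 × 1.73 = 32.351 kPa.
c·N_c·s_c = 25 × 5.14 × 1.3 = 167.05 kPa
q·N_q = 32.351 × 1 = 32.351 kPa
q_ult = 167.05 + 32.351 = 199.4 kPa.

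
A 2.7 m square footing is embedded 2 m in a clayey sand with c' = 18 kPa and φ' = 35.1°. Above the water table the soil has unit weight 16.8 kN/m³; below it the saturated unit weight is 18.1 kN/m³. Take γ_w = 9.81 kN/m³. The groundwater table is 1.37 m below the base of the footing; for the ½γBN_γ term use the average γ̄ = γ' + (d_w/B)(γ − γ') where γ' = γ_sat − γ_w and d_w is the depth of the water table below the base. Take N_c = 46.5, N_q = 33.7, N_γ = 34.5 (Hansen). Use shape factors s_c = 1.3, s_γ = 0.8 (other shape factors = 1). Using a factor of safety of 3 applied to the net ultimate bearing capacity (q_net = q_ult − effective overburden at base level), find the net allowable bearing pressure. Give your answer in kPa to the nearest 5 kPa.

q_all(net) ≈ 885 kPa

Overburden at base level: q = 16.8 × 2 = 33.6 kPa.
The water table is 1.37 m below the base (< B = 2.7 m), so the ½γBN_γ term uses γ̄ = γ' + (d_w/B)(γ − γ') = 8.29 + (1.37/2.7)(16.8 − 8.29) = 12.608 kN/m³.
Cohesion term c·N_c·s_c = 18 × 46.5 × 1.3 = 1088.1 kPa; surcharge term q·N_q = 33.6 × 33.7 = 1132.3 kPa; self-weight term 0.5·γ·B·N_γ·s_γ = 0.5 × 12.608 × 2.7 × 34.5 × 0.8 = 469.78 kPa.
q_ult = 1088.1 + 1132.3 + 469.78 = 2690.2 kPa.
Net ultimate: q_net = 2690.2 − 33.6 = 2656.6 kPa.
q_all(net) = 2656.6 / 3 = 885.53 kPa.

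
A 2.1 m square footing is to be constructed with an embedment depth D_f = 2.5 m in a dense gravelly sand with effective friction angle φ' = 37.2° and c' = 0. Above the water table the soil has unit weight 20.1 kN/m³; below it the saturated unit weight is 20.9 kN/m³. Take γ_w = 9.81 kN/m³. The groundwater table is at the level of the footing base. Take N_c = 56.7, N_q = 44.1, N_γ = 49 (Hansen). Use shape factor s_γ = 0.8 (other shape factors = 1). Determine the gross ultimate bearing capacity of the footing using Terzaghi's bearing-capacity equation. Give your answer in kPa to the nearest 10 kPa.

Overburden at base level: q = 20.1 × 2.5 = 50.25 kPa.
Below the base the soil is submerged, so the ½γBN_γ term uses γ' = 20.9 − 9.81 = 11.09 kN/m³.
Surcharge term q·N_q = 50.25 × 44.1 = 2216 kPa; self-weight term 0.5·γ·B·N_γ·s_γ = 0.5 × 11.09 × 2.1 × 49 × 0.8 = 456.46 kPa.
q_ult = 2216 + 456.46 = 2672.5 kPa.

q_ult ≈ 2670 kPa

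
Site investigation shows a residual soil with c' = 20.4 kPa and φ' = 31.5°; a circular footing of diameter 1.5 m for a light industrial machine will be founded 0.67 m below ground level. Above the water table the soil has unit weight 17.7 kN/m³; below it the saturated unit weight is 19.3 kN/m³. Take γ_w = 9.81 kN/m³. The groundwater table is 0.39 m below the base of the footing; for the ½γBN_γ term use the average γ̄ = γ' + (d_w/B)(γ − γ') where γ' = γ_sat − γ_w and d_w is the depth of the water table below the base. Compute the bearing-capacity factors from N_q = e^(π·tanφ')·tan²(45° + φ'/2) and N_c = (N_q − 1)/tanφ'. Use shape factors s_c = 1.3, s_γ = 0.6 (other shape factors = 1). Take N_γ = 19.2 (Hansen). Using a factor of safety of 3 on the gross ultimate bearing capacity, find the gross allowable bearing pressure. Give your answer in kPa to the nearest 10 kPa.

q_all ≈ 420 kPa

N_q = e^(π·tan31.5°)·tan²(60.75°) = 21.86; N_c = (N_q − 1)/tanφ' = 34.04.
q = γ·D_f = 17.7 × 0.67 = 11.859 kPa.
γ' = 9.49 kN/m³; averaging over the depth B below the base, γ̄ = γ' + (d_w/B)(γ − γ') = 11.625 kN/m³.
c·N_c·s_c = 20.4 × 34.042 × 1.3 = 902.8 kPa
q·N_q = 11.859 × 21.861 = 259.25 kPa
0.5·γ·B·N_γ·s_γ = 0.5 × 11.625 × 1.5 × 19.2 × 0.6 = 100.44 kPa
q_ult = 902.8 + 259.25 + 100.44 = 1262.5 kPa.
q_all = 1262.5 / 3 = 420.83 kPa.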